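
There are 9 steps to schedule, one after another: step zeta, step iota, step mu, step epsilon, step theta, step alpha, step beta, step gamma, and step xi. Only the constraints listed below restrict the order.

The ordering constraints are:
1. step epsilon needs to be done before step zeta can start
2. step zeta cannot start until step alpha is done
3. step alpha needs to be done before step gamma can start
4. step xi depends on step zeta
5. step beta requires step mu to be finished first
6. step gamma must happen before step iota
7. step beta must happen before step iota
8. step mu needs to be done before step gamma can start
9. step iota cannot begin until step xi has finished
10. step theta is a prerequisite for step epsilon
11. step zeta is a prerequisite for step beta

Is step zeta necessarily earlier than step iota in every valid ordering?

Yes

Chaining the stated constraints: step zeta → step xi → step iota.
So step zeta must precede step iota in any valid ordering.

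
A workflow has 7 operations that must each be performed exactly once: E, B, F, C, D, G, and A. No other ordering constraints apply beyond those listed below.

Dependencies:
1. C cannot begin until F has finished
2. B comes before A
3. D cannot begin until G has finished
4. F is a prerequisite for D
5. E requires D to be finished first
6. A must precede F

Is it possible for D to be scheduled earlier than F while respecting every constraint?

The constraints give a chain F → D, which forces F before D.
Hence D can never be scheduled before F.

No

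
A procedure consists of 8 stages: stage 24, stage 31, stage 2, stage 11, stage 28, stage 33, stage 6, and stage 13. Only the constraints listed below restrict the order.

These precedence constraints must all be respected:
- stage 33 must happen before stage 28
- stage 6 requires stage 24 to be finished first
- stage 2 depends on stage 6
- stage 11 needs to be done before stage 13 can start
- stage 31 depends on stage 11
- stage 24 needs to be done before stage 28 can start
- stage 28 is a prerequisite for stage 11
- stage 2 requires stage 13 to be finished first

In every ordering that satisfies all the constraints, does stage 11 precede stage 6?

Nothing in the constraints links stage 11 and stage 6; they are unordered relative to each other.
So stage 11 can come before stage 6 or after — it is not forced.

No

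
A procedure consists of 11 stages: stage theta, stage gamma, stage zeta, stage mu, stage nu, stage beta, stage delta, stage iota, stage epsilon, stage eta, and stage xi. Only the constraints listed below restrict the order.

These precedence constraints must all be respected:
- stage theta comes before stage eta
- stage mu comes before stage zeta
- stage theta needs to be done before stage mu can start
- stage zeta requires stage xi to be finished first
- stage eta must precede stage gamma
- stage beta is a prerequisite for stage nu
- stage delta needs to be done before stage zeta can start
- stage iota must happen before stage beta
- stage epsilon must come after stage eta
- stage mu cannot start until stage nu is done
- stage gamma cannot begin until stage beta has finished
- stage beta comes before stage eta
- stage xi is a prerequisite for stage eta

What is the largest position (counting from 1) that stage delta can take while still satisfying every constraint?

The only stage forced after stage delta (directly or by a chain) is stage zeta.
So at least 1 stage follows stage delta, putting stage delta no later than position 10. That position is achievable by scheduling everything else first.

10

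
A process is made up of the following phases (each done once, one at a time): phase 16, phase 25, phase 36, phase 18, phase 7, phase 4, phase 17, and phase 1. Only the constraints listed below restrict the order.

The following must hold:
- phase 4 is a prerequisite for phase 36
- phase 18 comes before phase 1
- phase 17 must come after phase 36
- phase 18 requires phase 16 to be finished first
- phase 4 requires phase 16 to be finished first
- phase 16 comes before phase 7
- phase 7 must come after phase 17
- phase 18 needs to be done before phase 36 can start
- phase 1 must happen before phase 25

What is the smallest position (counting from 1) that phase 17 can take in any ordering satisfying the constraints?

Working backwards through the constraints from phase 17, its full set of required predecessors is phase 16, phase 36, phase 18, phase 4 — 4 of them.
So at minimum 4 phases come before phase 17, putting phase 17 no earlier than position 5. That position is achievable by scheduling exactly those predecessors first.

5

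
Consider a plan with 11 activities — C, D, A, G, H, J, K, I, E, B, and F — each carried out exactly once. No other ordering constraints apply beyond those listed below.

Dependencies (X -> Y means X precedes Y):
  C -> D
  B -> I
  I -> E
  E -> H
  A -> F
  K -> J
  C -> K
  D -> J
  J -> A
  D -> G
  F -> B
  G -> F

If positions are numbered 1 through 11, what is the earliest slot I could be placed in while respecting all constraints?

9

Every activity that must precede I has to come before it. Tracing all chains that end at I, those activities are: C, D, A, G, J, K, B, F — 8 in total.
So at minimum 8 activities come before I, putting I no earlier than position 9. That position is achievable by scheduling exactly those predecessors first.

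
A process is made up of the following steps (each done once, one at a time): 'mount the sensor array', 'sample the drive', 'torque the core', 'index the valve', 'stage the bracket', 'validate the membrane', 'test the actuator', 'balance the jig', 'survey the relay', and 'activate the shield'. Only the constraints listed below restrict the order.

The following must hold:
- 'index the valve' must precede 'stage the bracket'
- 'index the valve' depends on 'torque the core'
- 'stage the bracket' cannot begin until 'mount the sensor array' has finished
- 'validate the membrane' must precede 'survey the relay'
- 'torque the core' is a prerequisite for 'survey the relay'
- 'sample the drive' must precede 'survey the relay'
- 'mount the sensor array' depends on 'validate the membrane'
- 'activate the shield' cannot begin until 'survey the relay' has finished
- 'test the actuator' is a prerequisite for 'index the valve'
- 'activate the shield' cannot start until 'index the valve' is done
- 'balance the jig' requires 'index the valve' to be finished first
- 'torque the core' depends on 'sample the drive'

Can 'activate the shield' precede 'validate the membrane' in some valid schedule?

There is a dependency chain 'validate the membrane' → 'survey the relay' → 'activate the shield', so 'activate the shield' always comes after 'validate the membrane'.
Hence 'activate the shield' can never be scheduled before 'validate the membrane'.

No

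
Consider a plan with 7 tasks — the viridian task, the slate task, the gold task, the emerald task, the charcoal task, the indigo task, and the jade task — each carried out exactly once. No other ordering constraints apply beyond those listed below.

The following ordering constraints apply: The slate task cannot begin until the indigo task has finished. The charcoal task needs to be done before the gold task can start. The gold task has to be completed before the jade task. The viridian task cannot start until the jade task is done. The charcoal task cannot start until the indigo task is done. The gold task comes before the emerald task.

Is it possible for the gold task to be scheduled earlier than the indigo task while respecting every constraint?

The constraints give a chain the indigo task → the charcoal task → the gold task, which forces the indigo task before the gold task.
Hence the gold task can never be scheduled before the indigo task.

No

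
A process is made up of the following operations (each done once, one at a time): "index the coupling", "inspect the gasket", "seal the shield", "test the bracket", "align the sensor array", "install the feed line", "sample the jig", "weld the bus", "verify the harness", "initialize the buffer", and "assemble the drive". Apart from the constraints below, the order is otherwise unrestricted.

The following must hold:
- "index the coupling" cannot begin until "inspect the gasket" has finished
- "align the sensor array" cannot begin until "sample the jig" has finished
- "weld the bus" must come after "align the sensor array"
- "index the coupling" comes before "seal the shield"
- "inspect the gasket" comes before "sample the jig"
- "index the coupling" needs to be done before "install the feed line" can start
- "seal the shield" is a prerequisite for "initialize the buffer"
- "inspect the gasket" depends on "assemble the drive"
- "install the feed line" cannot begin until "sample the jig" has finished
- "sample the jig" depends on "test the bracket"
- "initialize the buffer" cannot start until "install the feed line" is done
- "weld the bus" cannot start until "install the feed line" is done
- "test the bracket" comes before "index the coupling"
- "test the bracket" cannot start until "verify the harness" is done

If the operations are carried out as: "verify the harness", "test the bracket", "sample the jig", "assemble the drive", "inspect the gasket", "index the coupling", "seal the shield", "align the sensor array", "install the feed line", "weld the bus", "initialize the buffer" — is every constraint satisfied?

Here "inspect the gasket" comes after "sample the jig".
That contradicts the constraint that "inspect the gasket" must precede "sample the jig".

No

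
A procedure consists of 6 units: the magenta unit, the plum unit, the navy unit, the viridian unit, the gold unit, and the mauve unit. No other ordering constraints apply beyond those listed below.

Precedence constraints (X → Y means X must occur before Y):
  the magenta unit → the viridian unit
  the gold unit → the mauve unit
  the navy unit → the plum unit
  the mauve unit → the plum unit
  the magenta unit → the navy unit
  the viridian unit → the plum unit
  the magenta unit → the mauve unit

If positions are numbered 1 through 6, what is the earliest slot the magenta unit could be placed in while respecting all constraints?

1

No constraint forces any other unit before the magenta unit, so it can be placed first.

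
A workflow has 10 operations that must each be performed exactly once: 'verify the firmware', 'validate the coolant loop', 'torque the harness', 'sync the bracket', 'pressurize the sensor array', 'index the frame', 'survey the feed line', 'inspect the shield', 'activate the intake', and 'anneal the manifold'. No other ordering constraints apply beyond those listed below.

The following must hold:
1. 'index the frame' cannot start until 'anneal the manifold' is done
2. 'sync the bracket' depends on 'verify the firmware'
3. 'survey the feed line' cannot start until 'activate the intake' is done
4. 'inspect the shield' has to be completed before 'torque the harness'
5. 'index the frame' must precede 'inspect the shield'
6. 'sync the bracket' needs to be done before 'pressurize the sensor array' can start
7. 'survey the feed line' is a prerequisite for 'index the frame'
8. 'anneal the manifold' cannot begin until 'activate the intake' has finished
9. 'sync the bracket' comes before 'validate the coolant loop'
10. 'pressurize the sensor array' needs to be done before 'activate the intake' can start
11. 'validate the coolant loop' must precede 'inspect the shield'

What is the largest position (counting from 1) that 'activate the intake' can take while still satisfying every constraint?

5

Every operation that must follow 'activate the intake' has to come after it. Tracing all chains starting from 'activate the intake', those operations are: 'torque the harness', 'index the frame', 'survey the feed line', 'inspect the shield', 'anneal the manifold' — 5 in total.
So at least 5 operations follow 'activate the intake', putting 'activate the intake' no later than position 5. That position is achievable by scheduling everything else first.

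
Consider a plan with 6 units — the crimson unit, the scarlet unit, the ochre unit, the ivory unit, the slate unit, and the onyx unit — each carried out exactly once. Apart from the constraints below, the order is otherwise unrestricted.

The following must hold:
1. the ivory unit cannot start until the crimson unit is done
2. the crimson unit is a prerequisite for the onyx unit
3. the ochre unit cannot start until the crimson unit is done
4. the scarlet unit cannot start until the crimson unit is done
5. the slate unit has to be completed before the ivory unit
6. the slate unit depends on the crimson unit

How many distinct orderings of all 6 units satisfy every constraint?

The crimson unit is the only unit with nothing required before it, so every ordering starts there.
Systematically extending each partial ordering one unit at a time and counting, there are 60 complete orderings.

60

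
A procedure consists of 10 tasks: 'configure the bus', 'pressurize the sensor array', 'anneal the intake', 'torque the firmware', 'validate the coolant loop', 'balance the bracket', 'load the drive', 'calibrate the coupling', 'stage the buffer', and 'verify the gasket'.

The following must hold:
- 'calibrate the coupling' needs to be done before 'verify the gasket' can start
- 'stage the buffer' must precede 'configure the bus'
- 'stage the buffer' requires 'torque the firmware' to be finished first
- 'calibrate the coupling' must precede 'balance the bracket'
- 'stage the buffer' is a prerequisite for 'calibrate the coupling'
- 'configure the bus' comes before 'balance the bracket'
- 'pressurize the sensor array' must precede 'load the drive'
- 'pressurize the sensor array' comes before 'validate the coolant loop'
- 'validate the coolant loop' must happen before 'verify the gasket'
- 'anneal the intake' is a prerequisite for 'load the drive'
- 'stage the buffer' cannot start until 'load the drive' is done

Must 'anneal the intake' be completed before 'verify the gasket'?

Yes

Following the dependencies: 'anneal the intake' → 'load the drive' → 'stage the buffer' → 'calibrate the coupling' → 'verify the gasket'.
So 'anneal the intake' must precede 'verify the gasket' in any valid ordering.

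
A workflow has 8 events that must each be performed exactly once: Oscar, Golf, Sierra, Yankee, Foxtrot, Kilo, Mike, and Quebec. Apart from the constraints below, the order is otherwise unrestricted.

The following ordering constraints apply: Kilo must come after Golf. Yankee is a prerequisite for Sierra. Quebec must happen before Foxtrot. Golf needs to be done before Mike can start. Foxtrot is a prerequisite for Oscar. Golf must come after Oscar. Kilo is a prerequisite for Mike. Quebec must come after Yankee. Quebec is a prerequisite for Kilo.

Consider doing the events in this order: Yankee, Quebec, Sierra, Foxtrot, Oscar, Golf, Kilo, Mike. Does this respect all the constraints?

Yes

Every stated constraint is respected: Quebec sits at position 2, ahead of Kilo at position 7, and each of the other listed pairs likewise has the predecessor earlier in the sequence.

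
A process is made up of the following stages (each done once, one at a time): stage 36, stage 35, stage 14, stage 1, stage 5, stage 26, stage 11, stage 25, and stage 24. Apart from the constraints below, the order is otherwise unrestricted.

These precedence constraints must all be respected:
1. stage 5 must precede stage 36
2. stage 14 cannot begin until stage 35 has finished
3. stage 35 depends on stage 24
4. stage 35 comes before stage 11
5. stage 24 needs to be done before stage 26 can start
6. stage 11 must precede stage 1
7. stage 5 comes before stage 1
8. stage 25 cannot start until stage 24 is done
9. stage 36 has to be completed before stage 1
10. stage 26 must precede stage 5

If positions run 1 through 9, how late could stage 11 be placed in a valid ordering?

8

The only stage forced after stage 11 (directly or by a chain) is stage 1.
So at least 1 stage follows stage 11, putting stage 11 no later than position 8. That position is achievable by scheduling everything else first.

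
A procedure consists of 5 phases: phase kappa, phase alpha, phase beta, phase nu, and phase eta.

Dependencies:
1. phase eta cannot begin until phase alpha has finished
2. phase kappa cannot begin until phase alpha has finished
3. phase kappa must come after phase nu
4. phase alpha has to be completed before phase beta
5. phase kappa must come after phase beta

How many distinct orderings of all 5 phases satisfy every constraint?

2 phases have no prerequisites (phase alpha, phase nu), so any of them could come first.
Enumerating by repeatedly choosing an available phase (one whose prerequisites are all placed) gives 11 distinct complete orderings.

11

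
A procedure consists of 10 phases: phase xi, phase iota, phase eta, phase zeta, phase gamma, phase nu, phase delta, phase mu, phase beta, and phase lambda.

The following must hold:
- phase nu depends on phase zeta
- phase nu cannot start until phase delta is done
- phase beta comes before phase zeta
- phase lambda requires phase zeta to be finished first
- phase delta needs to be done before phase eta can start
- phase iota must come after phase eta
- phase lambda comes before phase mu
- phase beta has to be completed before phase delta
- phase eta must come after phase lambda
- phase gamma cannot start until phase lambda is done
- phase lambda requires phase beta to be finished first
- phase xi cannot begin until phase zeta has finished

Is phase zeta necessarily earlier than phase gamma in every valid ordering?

There is a constraint chain phase zeta → phase lambda → phase gamma.
Hence phase zeta necessarily comes before phase gamma.

Yes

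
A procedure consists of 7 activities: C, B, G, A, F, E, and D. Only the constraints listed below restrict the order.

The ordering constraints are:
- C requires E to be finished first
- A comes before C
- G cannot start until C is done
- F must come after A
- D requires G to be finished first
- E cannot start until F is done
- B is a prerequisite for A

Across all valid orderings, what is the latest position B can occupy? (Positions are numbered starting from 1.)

1

Following every chain forward from B, the activities that must come later are C, G, A, F, E, D — 6 of them.
So at least 6 activities follow B, putting B no later than position 1. That position is achievable by scheduling everything else first.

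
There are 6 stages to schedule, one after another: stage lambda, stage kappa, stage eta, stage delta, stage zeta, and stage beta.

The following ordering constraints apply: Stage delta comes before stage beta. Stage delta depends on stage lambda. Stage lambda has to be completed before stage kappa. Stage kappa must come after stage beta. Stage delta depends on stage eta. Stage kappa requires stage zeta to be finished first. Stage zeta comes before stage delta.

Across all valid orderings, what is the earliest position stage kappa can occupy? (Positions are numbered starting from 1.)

6

The stages that are forced before stage kappa, directly or transitively, are stage lambda, stage eta, stage delta, stage zeta, stage beta. That's 5 stages.
With 5 mandatory predecessors, the earliest stage kappa can sit is position 5+1 = 6, and placing just those 5 first achieves it.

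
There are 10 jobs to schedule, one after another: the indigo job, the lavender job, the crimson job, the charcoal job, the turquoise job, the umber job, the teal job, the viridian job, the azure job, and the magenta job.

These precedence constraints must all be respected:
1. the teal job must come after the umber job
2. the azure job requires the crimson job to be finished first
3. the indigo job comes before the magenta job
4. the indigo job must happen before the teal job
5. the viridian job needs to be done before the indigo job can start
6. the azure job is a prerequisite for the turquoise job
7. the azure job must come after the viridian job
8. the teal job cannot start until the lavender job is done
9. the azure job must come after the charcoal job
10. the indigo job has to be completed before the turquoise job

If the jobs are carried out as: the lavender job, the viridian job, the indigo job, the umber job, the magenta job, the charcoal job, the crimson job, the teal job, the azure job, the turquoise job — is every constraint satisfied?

Going through the constraints one by one, each required predecessor appears earlier in the sequence than its dependent — e.g. the indigo job (position 3) is before the turquoise job (position 10), as required.

Yes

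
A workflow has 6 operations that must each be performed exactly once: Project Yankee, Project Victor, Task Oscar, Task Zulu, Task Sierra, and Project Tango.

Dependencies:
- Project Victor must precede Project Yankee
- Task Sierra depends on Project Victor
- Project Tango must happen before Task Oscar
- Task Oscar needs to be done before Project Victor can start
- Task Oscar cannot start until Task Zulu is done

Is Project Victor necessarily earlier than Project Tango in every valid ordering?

The constraints actually force Project Tango before Project Victor (via Project Tango → Task Oscar → Project Victor), not the other way around.
So Project Victor never precedes Project Tango.

No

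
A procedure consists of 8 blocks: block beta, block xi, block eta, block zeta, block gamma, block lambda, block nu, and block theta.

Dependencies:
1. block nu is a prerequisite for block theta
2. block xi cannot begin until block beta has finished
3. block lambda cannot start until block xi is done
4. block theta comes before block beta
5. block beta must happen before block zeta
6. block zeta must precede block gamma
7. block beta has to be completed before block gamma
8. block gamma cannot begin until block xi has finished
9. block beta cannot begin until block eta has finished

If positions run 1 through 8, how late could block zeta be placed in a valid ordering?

7

The only block forced after block zeta (directly or by a chain) is block gamma.
So at least 1 block follows block zeta, putting block zeta no later than position 7. That position is achievable by scheduling everything else first.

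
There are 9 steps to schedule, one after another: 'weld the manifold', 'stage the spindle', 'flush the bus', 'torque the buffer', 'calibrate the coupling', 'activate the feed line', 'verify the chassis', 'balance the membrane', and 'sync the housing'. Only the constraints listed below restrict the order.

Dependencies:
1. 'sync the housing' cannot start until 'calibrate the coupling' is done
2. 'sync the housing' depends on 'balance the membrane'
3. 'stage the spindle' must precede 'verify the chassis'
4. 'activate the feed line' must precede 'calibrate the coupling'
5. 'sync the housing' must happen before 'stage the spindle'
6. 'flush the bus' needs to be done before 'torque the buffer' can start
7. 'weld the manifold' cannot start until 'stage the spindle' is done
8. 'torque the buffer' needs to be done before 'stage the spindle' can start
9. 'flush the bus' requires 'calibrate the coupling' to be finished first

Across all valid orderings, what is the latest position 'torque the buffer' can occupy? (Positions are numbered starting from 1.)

6

Every step that must follow 'torque the buffer' has to come after it. Tracing all chains starting from 'torque the buffer', those steps are: 'weld the manifold', 'stage the spindle', 'verify the chassis' — 3 in total.
So at least 3 steps follow 'torque the buffer', putting 'torque the buffer' no later than position 6. That position is achievable by scheduling everything else first.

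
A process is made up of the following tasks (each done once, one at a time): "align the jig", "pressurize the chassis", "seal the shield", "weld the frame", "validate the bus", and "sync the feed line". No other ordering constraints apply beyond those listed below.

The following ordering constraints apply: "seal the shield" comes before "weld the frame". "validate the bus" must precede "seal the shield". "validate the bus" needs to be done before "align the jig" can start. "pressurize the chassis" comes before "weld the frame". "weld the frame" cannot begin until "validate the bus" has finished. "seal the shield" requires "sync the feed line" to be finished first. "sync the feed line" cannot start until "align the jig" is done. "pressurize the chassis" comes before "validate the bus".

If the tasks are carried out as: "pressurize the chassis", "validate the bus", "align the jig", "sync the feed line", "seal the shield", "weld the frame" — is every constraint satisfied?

Yes

Checking each listed constraint against this order: for instance, "pressurize the chassis" is in position 1 and "weld the frame" in position 6, so that constraint holds — and the remaining constraints check out the same way.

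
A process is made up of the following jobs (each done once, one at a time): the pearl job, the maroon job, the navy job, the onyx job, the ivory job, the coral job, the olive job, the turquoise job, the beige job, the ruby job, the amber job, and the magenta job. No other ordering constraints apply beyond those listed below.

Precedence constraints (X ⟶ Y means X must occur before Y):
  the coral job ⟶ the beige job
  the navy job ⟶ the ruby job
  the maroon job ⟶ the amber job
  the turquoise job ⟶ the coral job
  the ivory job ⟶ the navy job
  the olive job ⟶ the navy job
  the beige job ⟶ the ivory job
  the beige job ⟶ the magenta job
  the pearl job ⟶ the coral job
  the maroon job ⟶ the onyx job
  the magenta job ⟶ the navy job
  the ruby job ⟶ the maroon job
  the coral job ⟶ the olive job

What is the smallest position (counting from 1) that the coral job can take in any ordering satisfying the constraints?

3

Every job that must precede the coral job has to come before it. Tracing all chains that end at the coral job, those jobs are: the pearl job, the turquoise job — 2 in total.
So at minimum 2 jobs come before the coral job, putting the coral job no earlier than position 3. That position is achievable by scheduling exactly those predecessors first.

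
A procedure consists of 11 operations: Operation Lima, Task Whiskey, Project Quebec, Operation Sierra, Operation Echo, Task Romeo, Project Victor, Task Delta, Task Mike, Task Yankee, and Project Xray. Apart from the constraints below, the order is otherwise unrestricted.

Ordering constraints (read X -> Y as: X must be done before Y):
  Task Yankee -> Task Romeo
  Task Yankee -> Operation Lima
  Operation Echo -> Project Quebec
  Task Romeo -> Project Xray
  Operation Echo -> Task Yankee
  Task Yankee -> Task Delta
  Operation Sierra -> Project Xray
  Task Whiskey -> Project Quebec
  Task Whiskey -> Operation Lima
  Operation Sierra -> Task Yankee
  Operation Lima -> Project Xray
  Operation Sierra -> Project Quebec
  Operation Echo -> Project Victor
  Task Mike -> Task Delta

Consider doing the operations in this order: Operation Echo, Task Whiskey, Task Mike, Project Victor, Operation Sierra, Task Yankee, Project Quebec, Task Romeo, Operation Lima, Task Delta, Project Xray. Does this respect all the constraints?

Yes

Every stated constraint is respected: Task Whiskey sits at position 2, ahead of Operation Lima at position 9, and each of the other listed pairs likewise has the predecessor earlier in the sequence.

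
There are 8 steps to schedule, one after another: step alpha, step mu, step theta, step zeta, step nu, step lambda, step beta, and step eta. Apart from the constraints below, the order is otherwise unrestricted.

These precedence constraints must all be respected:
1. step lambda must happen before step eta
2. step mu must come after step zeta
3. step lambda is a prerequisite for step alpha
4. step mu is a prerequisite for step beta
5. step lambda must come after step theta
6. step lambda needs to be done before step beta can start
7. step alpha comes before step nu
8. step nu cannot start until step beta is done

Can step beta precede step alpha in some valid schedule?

Yes

The constraints leave step beta and step alpha unordered relative to each other; nothing requires step alpha earlier.
That means at least one valid schedule has step beta before step alpha.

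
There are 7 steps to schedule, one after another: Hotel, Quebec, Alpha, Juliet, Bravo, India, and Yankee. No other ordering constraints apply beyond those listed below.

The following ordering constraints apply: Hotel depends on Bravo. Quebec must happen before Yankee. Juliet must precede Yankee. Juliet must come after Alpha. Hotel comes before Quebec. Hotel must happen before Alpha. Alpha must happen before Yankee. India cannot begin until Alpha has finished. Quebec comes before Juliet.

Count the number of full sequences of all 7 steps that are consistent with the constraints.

Only Bravo has no prerequisites, so it must go first.
Counting all ways to extend the partial order to a total order gives 7.

7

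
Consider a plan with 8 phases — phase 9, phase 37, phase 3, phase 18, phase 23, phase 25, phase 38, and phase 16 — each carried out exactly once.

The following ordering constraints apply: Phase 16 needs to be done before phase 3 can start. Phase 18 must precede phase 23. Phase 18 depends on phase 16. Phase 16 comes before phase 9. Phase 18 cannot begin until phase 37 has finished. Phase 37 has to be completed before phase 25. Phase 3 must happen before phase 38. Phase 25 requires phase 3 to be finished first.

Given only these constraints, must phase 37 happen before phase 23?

Yes

There is a constraint chain phase 37 → phase 18 → phase 23.
Hence phase 37 necessarily comes before phase 23.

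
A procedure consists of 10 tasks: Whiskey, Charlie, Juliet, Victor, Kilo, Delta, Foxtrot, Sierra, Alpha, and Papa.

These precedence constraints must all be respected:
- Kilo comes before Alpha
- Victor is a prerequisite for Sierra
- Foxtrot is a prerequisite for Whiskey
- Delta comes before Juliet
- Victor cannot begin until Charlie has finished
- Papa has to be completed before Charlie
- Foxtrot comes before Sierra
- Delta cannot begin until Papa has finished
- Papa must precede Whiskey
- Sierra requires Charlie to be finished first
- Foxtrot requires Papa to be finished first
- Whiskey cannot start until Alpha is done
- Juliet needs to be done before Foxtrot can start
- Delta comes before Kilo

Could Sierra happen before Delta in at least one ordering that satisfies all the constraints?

The constraints give a chain Delta → Juliet → Foxtrot → Sierra, which forces Delta before Sierra.
So no valid ordering can have Sierra before Delta.

No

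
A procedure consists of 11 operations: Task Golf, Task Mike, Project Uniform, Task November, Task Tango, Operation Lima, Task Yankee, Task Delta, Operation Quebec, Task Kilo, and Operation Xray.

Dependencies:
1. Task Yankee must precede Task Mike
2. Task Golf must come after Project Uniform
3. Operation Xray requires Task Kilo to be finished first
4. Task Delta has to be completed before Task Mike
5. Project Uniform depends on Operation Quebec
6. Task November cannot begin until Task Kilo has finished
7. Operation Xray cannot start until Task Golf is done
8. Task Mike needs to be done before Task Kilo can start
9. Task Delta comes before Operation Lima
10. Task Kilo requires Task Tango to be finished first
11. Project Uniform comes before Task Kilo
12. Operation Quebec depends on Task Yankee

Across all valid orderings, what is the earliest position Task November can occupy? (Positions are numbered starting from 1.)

8

Every operation that must precede Task November has to come before it. Tracing all chains that end at Task November, those operations are: Task Mike, Project Uniform, Task Tango, Task Yankee, Task Delta, Operation Quebec, Task Kilo — 7 in total.
With 7 mandatory predecessors, the earliest Task November can sit is position 7+1 = 8, and placing just those 7 first achieves it.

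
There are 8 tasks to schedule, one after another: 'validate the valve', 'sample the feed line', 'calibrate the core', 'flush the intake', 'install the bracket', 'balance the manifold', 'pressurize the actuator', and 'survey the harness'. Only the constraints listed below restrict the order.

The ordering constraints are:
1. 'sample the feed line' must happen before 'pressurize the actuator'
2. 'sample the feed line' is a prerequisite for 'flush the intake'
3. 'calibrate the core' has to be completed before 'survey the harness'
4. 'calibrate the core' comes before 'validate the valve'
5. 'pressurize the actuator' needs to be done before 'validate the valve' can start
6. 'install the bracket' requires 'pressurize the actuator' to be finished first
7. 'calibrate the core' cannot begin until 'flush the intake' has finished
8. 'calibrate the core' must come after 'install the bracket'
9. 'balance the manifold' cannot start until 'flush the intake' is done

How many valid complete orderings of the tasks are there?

'sample the feed line' is the only task with nothing required before it, so every ordering starts there.
Systematically extending each partial ordering one task at a time and counting, there are 30 complete orderings.

30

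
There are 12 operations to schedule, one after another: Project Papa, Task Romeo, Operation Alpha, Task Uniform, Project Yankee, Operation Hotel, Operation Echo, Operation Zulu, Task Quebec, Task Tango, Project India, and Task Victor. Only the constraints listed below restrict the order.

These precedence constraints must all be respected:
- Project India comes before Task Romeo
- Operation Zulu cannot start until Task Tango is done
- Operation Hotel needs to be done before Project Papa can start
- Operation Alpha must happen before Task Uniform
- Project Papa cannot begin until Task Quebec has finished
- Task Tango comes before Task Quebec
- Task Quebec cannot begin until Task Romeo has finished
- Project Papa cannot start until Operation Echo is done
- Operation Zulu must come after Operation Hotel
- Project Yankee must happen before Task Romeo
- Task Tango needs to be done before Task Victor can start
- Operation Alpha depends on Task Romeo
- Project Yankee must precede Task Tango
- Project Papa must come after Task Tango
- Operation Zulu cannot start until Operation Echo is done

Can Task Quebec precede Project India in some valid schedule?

No

Following Project India → Task Romeo → Task Quebec, Project India must precede Task Quebec in every valid ordering.
Hence Task Quebec can never be scheduled before Project India.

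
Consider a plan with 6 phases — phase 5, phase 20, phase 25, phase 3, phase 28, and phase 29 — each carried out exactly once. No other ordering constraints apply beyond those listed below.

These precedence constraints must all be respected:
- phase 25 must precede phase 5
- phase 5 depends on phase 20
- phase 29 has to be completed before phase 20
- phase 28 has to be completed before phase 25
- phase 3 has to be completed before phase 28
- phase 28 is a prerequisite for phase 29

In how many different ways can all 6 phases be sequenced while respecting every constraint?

Only phase 3 has no prerequisites, so it must go first.
Counting all ways to extend the partial order to a total order gives 3.

3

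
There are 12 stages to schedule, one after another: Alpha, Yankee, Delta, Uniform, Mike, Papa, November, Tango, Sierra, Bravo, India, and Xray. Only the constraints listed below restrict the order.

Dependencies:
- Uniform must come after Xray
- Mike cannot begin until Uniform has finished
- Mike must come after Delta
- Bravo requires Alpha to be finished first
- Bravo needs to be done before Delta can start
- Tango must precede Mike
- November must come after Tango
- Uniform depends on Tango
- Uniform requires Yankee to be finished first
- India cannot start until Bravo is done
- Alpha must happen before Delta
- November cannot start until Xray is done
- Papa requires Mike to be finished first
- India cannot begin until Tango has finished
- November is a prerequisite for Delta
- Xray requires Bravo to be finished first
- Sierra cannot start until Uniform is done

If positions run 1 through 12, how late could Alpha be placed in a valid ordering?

Every stage that must follow Alpha has to come after it. Tracing all chains starting from Alpha, those stages are: Delta, Uniform, Mike, Papa, November, Sierra, Bravo, India, Xray — 9 in total.
With 9 mandatory successors out of 12 stages total, the latest slot for Alpha is 12−9 = 3, and it's reachable by doing all non-successors before Alpha.

3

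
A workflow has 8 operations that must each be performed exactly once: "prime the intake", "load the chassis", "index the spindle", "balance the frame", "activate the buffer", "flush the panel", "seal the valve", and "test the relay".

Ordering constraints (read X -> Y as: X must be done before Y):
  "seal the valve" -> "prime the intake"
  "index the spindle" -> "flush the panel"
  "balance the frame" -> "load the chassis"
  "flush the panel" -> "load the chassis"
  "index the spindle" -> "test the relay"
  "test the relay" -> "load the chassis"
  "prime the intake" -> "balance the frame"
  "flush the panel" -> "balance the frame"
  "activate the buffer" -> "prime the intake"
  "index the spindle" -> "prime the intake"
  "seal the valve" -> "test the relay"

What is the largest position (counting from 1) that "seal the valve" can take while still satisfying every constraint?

The operations that are forced after "seal the valve", directly or by a chain of constraints, are "prime the intake", "load the chassis", "balance the frame", "test the relay". That's 4 operations.
With 4 mandatory successors out of 8 operations total, the latest slot for "seal the valve" is 8−4 = 4, and it's reachable by doing all non-successors before "seal the valve".

4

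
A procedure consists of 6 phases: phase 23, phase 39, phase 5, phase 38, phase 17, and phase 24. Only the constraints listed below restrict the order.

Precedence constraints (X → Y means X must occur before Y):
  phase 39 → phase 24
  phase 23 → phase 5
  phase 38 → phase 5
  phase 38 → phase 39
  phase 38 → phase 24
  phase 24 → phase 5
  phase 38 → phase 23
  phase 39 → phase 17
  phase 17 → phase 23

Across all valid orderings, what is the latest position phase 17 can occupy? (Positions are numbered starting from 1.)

The phases that are forced after phase 17, directly or by a chain of constraints, are phase 23, phase 5. That's 2 phases.
With 2 mandatory successors out of 6 phases total, the latest slot for phase 17 is 6−2 = 4, and it's reachable by doing all non-successors before phase 17.

4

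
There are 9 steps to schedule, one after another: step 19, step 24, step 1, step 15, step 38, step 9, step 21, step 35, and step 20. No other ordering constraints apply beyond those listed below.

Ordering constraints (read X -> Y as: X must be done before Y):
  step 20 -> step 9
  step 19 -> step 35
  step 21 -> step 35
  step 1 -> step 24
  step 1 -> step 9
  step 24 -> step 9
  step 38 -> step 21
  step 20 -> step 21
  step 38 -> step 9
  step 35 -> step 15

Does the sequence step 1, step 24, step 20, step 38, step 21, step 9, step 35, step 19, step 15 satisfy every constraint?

No

In the proposed order, step 35 appears before step 19.
Since step 19 is required before step 35, the ordering is invalid.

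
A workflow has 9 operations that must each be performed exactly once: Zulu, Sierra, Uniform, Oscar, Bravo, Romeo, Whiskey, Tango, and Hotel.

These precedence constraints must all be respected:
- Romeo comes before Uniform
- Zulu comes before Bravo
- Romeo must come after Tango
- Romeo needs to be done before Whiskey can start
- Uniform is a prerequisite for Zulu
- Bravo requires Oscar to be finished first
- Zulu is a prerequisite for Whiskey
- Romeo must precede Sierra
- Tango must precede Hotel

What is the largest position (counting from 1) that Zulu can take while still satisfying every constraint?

Following every chain forward from Zulu, the operations that must come later are Bravo, Whiskey — 2 of them.
With 2 mandatory successors out of 9 operations total, the latest slot for Zulu is 9−2 = 7, and it's reachable by doing all non-successors before Zulu.

7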